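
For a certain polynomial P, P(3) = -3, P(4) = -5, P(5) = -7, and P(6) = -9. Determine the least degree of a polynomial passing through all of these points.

1

Forward differences of the values at n = 3, 4, 5, 6:
  P  : -3  -5  -7  -9
  Δ  : -2  -2  -2
  Δ^2: 0  0
  Δ^3: 0
The first differences are constant (-2) and nonzero, while all higher differences vanish, so the minimal degree is 1.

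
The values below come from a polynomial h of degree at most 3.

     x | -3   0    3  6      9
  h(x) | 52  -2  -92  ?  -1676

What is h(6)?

-542

On equispaced nodes a degree-3 polynomial has vanishing fourth forward difference, so
  h(-3) - 4·h(0) + 6·h(3) - 4·h(6) + h(9) = 0.
Substituting the known values and solving for h(6):
  -4·h(6) = 2168
  h(6) = -542.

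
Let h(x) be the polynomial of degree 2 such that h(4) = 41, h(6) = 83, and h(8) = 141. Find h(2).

Write h(x) = ax^2 + bx + c. Substituting each data point gives a linear system:
  16a + 4b + c = 41
  36a + 6b + c = 83
  64a + 8b + c = 141
Solving the system yields a = 2, b = 1, c = 5.
So h(x) = 2x^2 + x + 5.
Then h(2) = 15.

15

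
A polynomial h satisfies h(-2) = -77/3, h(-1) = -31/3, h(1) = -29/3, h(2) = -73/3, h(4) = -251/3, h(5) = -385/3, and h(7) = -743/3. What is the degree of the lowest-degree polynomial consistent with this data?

2

Divided differences on the nodes -2, -1, 1, 2, 4, 5, 7:
  order 0: -77/3  -31/3  -29/3  -73/3  -251/3  -385/3  -743/3
  order 1: 46/3  1/3  -44/3  -89/3  -134/3  -179/3
  order 2: -5  -5  -5  -5  -5
  order 3: 0  0  0  0
  order 4: 0  0  0
  order 5: 0  0
  order 6: 0
The order-2 divided differences are all -5 (nonzero) and every higher order vanishes, so the data lies on a polynomial of degree exactly 2.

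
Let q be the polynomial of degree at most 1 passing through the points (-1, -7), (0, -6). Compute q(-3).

Using the Lagrange interpolation formula with nodes -1, 0:
  L_0(u) = u / -1
  L_1(u) = (u + 1) / 1
Then q(u) = -7·L_0(u) - 6·L_1(u).
Expanding and collecting terms gives q(u) = u - 6.
Evaluating at u = -3: q(-3) = -9.

-9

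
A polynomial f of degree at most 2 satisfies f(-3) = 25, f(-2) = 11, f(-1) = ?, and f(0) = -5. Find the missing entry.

The 3 known points determine the degree-2 polynomial uniquely.
Write f(t) = at^2 + bt + c. Substituting each data point gives a linear system:
  9a - 3b + c = 25
  4a - 2b + c = 11
  c = -5
Solving the system yields a = 2, b = -4, c = -5.
So f(t) = 2t² - 4t - 5.
Then f(-1) = 1.

1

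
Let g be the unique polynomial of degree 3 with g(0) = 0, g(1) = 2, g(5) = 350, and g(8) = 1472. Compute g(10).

2900

Write g(x) = ax^3 + bx^2 + cx + d. Substituting each data point gives a linear system:
  d = 0
  a + b + c + d = 2
  125a + 25b + 5c + d = 350
  512a + 64b + 8c + d = 1472
Solving the system yields a = 3, b = -1, c = 0, d = 0.
So g(x) = 3x^3 - x^2.
Then g(10) = 2900.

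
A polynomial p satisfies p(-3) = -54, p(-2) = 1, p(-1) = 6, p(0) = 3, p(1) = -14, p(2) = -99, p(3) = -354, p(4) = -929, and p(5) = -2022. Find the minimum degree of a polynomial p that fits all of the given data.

Forward differences of the values at t = -3, -2, -1, 0, 1, 2, 3, 4, 5:
  p  : -54  1  6  3  -14  -99  -354  -929  -2022
  Δ  : 55  5  -3  -17  -85  -255  -575  -1093
  Δ^2: -50  -8  -14  -68  -170  -320  -518
  Δ^3: 42  -6  -54  -102  -150  -198
  Δ^4: -48  -48  -48  -48  -48
  Δ^5: 0  0  0  0
  Δ^6: 0  0  0
  Δ^7: 0  0
  Δ^8: 0
The fourth differences are constant (-48) and nonzero, while all higher differences vanish, so the minimal degree is 4.

4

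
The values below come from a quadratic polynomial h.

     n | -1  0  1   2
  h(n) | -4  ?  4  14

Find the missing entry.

-2

The 3 known points determine the degree-2 polynomial uniquely.
Write h(n) = an^2 + bn + c. Substituting each data point gives a linear system:
  a - b + c = -4
  a + b + c = 4
  4a + 2b + c = 14
Solving the system yields a = 2, b = 4, c = -2.
So h(n) = 2n^2 + 4n - 2.
Then h(0) = -2.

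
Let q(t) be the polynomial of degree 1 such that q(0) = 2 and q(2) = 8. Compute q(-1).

-1

Write q(t) = at + b. Substituting each data point gives a linear system:
  b = 2
  2a + b = 8
Solving the system yields a = 3, b = 2.
So q(t) = 3t + 2.
Then q(-1) = -1.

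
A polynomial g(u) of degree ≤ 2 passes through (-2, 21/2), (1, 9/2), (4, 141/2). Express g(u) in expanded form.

g(u) = 4u^2 + 2u - 3/2

Using the Lagrange interpolation formula with nodes -2, 1, 4:
  L_0(u) = (u - 1)(u - 4) / 18
  L_1(u) = (u + 2)(u - 4) / -9
  L_2(u) = (u + 2)(u - 1) / 18
Then g(u) = 21/2·L_0(u) + 9/2·L_1(u) + 141/2·L_2(u).
Expanding and collecting terms gives g(u) = 4u² + 2u - 3/2.
Check: g(-2) = 21/2. ✓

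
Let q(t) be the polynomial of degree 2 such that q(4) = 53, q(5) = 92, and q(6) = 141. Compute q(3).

Forward differences of the values at t = 4, 5, 6:
  q  : 53  92  141
  Δ  : 39  49
  Δ^2: 10
The second differences are constant, confirming degree 2.
Interpolating (Newton forward form) and evaluating at t = 3 gives q(3) = 24.

24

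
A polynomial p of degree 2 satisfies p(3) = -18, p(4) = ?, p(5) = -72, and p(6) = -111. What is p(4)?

On equispaced nodes a degree-2 polynomial has vanishing third forward difference, so
  - p(3) + 3·p(4) - 3·p(5) + p(6) = 0.
Substituting the known values and solving for p(4):
  3·p(4) = -123
  p(4) = -41.

-41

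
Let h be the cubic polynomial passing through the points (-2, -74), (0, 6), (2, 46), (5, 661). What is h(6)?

Write h(t) = at^3 + bt^2 + ct + d. Substituting each data point gives a linear system:
  -8a + 4b - 2c + d = -74
  d = 6
  8a + 4b + 2c + d = 46
  125a + 25b + 5c + d = 661
Solving the system yields a = 6, b = -5, c = 6, d = 6.
So h(t) = 6t³ - 5t² + 6t + 6.
Then h(6) = 1158.

1158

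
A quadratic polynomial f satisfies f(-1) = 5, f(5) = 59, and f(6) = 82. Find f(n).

Write f(n) = an^2 + bn + c. Substituting each data point gives a linear system:
  a - b + c = 5
  25a + 5b + c = 59
  36a + 6b + c = 82
Solving the system yields a = 2, b = 1, c = 4.
So f(n) = 2n^2 + n + 4.
Check: f(5) = 59. ✓

f(n) = 2n^2 + n + 4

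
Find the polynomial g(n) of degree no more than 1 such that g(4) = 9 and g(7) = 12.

Write g(n) = an + b. Substituting each data point gives a linear system:
  4a + b = 9
  7a + b = 12
Solving the system yields a = 1, b = 5.
So g(n) = n + 5.
Check: g(4) = 9. ✓

g(n) = n + 5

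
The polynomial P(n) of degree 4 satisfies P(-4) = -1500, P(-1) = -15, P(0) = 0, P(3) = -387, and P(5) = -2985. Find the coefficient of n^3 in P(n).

2

Write P(n) = an^4 + bn^3 + cn^2 + dn + e. Substituting each data point gives a linear system:
  256a - 64b + 16c - 4d + e = -1500
  a - b + c - d + e = -15
  e = 0
  81a + 27b + 9c + 3d + e = -387
  625a + 125b + 25c + 5d + e = -2985
Solving the system yields a = -5, b = 2, c = -5, d = 3, e = 0.
So P(n) = -5n⁴ + 2n³ - 5n² + 3n.
The coefficient of n^3 is 2.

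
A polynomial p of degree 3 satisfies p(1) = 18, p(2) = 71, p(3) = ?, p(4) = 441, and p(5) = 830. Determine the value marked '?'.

On equispaced nodes a degree-3 polynomial has vanishing fourth forward difference, so
  p(1) - 4·p(2) + 6·p(3) - 4·p(4) + p(5) = 0.
Substituting the known values and solving for p(3):
  6·p(3) = 1200
  p(3) = 200.

200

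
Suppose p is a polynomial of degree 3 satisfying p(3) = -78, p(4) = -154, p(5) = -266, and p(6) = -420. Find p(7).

-622

Using the Lagrange interpolation formula with nodes 3, 4, 5, 6:
  L_0(u) = (u - 4)(u - 5)(u - 6) / -6
  L_1(u) = (u - 3)(u - 5)(u - 6) / 2
  L_2(u) = (u - 3)(u - 4)(u - 6) / -2
  L_3(u) = (u - 3)(u - 4)(u - 5) / 6
Then p(u) = -78·L_0(u) - 154·L_1(u) - 266·L_2(u) - 420·L_3(u).
Expanding and collecting terms gives p(u) = -u^3 - 6u^2 + 3u - 6.
Evaluating at u = 7: p(7) = -622.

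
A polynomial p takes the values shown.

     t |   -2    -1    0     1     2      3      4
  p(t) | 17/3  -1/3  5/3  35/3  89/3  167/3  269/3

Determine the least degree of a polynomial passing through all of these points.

Forward differences of the values at t = -2, -1, 0, 1, 2, 3, 4:
  p  : 17/3  -1/3  5/3  35/3  89/3  167/3  269/3
  Δ  : -6  2  10  18  26  34
  Δ^2: 8  8  8  8  8
  Δ^3: 0  0  0  0
  Δ^4: 0  0  0
  Δ^5: 0  0
  Δ^6: 0
The second differences are constant (8) and nonzero, while all higher differences vanish, so the minimal degree is 2.

2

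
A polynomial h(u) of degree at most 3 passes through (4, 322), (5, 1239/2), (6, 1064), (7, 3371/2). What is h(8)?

Forward differences of the values at u = 4, 5, 6, 7:
  h  : 322  1239/2  1064  3371/2
  Δ  : 595/2  889/2  1243/2
  Δ^2: 147  177
  Δ^3: 30
The third differences are constant, confirming degree 3.
Interpolating (Newton forward form) and evaluating at u = 8 gives h(8) = 2514.

2514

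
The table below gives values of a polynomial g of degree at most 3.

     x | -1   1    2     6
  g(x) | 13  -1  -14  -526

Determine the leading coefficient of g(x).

Write g(x) = ax^3 + bx^2 + cx + d. Substituting each data point gives a linear system:
  -a + b - c + d = 13
  a + b + c + d = -1
  8a + 4b + 2c + d = -14
  216a + 36b + 6c + d = -526
Solving the system yields a = -3, b = 4, c = -4, d = 2.
So g(x) = -3x^3 + 4x^2 - 4x + 2.
The leading coefficient is -3.

-3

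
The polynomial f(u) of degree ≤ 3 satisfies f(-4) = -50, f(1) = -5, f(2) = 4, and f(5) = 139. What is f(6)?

Write f(u) = au^3 + bu^2 + cu + d. Substituting each data point gives a linear system:
  -64a + 16b - 4c + d = -50
  a + b + c + d = -5
  8a + 4b + 2c + d = 4
  125a + 25b + 5c + d = 139
Solving the system yields a = 1, b = 1, c = -1, d = -6.
So f(u) = u^3 + u^2 - u - 6.
Then f(6) = 240.

240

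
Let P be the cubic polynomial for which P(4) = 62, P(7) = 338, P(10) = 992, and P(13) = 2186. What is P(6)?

Using the Lagrange interpolation formula with nodes 4, 7, 10, 13:
  L_0(t) = (t - 7)(t - 10)(t - 13) / -162
  L_1(t) = (t - 4)(t - 10)(t - 13) / 54
  L_2(t) = (t - 4)(t - 7)(t - 13) / -54
  L_3(t) = (t - 4)(t - 7)(t - 10) / 162
Then P(t) = 62·L_0(t) + 338·L_1(t) + 992·L_2(t) + 2186·L_3(t).
Expanding and collecting terms gives P(t) = t³ - t + 2.
Evaluating at t = 6: P(6) = 212.

212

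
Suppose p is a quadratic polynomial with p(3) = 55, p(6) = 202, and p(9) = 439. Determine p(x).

Write p(x) = ax^2 + bx + c. Substituting each data point gives a linear system:
  9a + 3b + c = 55
  36a + 6b + c = 202
  81a + 9b + c = 439
Solving the system yields a = 5, b = 4, c = -2.
So p(x) = 5x² + 4x - 2.
Check: p(6) = 202. ✓

p(x) = 5x^2 + 4x - 2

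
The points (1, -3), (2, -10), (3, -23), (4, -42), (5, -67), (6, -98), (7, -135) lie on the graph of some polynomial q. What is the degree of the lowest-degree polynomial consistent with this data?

2

Forward differences of the values at u = 1, 2, 3, 4, 5, 6, 7:
  q  : -3  -10  -23  -42  -67  -98  -135
  Δ  : -7  -13  -19  -25  -31  -37
  Δ^2: -6  -6  -6  -6  -6
  Δ^3: 0  0  0  0
  Δ^4: 0  0  0
  Δ^5: 0  0
  Δ^6: 0
The second differences are constant (-6) and nonzero, while all higher differences vanish, so the minimal degree is 2.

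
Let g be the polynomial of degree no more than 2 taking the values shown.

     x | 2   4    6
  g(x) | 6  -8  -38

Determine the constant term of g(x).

Write g(x) = ax^2 + bx + c. Substituting each data point gives a linear system:
  4a + 2b + c = 6
  16a + 4b + c = -8
  36a + 6b + c = -38
Solving the system yields a = -2, b = 5, c = 4.
So g(x) = -2x^2 + 5x + 4.
The constant term is 4.

4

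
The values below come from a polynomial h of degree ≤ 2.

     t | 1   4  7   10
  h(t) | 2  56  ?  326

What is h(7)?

On equispaced nodes a degree-2 polynomial has vanishing third forward difference, so
  - h(1) + 3·h(4) - 3·h(7) + h(10) = 0.
Substituting the known values and solving for h(7):
  -3·h(7) = -492
  h(7) = 164.

164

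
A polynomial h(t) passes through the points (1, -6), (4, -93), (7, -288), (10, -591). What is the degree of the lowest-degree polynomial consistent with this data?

2

Forward differences of the values at t = 1, 4, 7, 10:
  h  : -6  -93  -288  -591
  Δ  : -87  -195  -303
  Δ^2: -108  -108
  Δ^3: 0
The second differences are constant (-108) and nonzero, while all higher differences vanish, so the minimal degree is 2.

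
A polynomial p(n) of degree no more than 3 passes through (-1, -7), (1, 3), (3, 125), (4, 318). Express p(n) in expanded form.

Using the Lagrange interpolation formula with nodes -1, 1, 3, 4:
  L_0(n) = (n - 1)(n - 3)(n - 4) / -40
  L_1(n) = (n + 1)(n - 3)(n - 4) / 12
  L_2(n) = (n + 1)(n - 1)(n - 4) / -8
  L_3(n) = (n + 1)(n - 1)(n - 3) / 15
Then p(n) = -7·L_0(n) + 3·L_1(n) + 125·L_2(n) + 318·L_3(n).
Expanding and collecting terms gives p(n) = 6n³ - 4n² - n + 2.
Check: p(3) = 125. ✓

p(n) = 6n^3 - 4n^2 - n + 2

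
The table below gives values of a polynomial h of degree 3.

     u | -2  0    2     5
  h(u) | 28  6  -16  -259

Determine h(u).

Using the Lagrange interpolation formula with nodes -2, 0, 2, 5:
  L_0(u) = u(u - 2)(u - 5) / -56
  L_1(u) = (u + 2)(u - 2)(u - 5) / 20
  L_2(u) = (u + 2)u(u - 5) / -24
  L_3(u) = (u + 2)u(u - 2) / 105
Then h(u) = 28·L_0(u) + 6·L_1(u) - 16·L_2(u) - 259·L_3(u).
Expanding and collecting terms gives h(u) = -2u^3 - 3u + 6.
Check: h(0) = 6. ✓

h(u) = -2u^3 - 3u + 6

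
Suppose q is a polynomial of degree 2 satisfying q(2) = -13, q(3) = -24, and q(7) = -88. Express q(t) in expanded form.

q(t) = -t^2 - 6t + 3

Write q(t) = at^2 + bt + c. Substituting each data point gives a linear system:
  4a + 2b + c = -13
  9a + 3b + c = -24
  49a + 7b + c = -88
Solving the system yields a = -1, b = -6, c = 3.
So q(t) = -t² - 6t + 3.
Check: q(7) = -88. ✓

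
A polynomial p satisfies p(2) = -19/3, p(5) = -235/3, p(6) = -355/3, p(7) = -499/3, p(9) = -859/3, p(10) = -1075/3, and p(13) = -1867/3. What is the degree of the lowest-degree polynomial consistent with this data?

2

Divided differences on the nodes 2, 5, 6, 7, 9, 10, 13:
  order 0: -19/3  -235/3  -355/3  -499/3  -859/3  -1075/3  -1867/3
  order 1: -24  -40  -48  -60  -72  -88
  order 2: -4  -4  -4  -4  -4
  order 3: 0  0  0  0
  order 4: 0  0  0
  order 5: 0  0
  order 6: 0
The order-2 divided differences are all -4 (nonzero) and every higher order vanishes, so the data lies on a polynomial of degree exactly 2.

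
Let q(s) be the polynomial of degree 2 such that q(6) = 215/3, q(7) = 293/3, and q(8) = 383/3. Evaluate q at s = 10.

599/3

Write q(s) = as^2 + bs + c. Substituting each data point gives a linear system:
  36a + 6b + c = 215/3
  49a + 7b + c = 293/3
  64a + 8b + c = 383/3
Solving the system yields a = 2, b = 0, c = -1/3.
So q(s) = 2s² - 1/3.
Then q(10) = 599/3.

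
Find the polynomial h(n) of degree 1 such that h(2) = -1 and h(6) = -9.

h(n) = -2n + 3

Using the Lagrange interpolation formula with nodes 2, 6:
  L_0(n) = (n - 6) / -4
  L_1(n) = (n - 2) / 4
Then h(n) = -1·L_0(n) - 9·L_1(n).
Expanding and collecting terms gives h(n) = -2n + 3.
Check: h(2) = -1. ✓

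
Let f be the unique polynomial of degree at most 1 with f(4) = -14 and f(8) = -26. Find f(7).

Using the Lagrange interpolation formula with nodes 4, 8:
  L_0(n) = (n - 8) / -4
  L_1(n) = (n - 4) / 4
Then f(n) = -14·L_0(n) - 26·L_1(n).
Expanding and collecting terms gives f(n) = -3n - 2.
Evaluating at n = 7: f(7) = -23.

-23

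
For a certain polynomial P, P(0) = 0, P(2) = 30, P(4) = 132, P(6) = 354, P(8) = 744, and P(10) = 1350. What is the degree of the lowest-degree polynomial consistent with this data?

3

Forward differences of the values at n = 0, 2, 4, 6, 8, 10:
  P  : 0  30  132  354  744  1350
  Δ  : 30  102  222  390  606
  Δ^2: 72  120  168  216
  Δ^3: 48  48  48
  Δ^4: 0  0
  Δ^5: 0
The third differences are constant (48) and nonzero, while all higher differences vanish, so the minimal degree is 3.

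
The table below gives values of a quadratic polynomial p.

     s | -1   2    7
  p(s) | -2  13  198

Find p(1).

0

Using the Lagrange interpolation formula with nodes -1, 2, 7:
  L_0(s) = (s - 2)(s - 7) / 24
  L_1(s) = (s + 1)(s - 7) / -15
  L_2(s) = (s + 1)(s - 2) / 40
Then p(s) = -2·L_0(s) + 13·L_1(s) + 198·L_2(s).
Expanding and collecting terms gives p(s) = 4s^2 + s - 5.
Evaluating at s = 1: p(1) = 0.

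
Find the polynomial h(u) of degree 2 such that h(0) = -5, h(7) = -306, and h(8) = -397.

h(u) = -6u^2 - u - 5

Write h(u) = au^2 + bu + c. Substituting each data point gives a linear system:
  c = -5
  49a + 7b + c = -306
  64a + 8b + c = -397
Solving the system yields a = -6, b = -1, c = -5.
So h(u) = -6u^2 - u - 5.
Check: h(0) = -5. ✓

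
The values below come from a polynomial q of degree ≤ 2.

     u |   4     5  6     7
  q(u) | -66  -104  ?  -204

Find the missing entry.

The 3 known points determine the degree-2 polynomial uniquely.
Write q(u) = au^2 + bu + c. Substituting each data point gives a linear system:
  16a + 4b + c = -66
  25a + 5b + c = -104
  49a + 7b + c = -204
Solving the system yields a = -4, b = -2, c = 6.
So q(u) = -4u^2 - 2u + 6.
Then q(6) = -150.

-150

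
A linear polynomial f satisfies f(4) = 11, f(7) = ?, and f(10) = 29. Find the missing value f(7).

The 2 known points determine the degree-1 polynomial uniquely.
Write f(s) = as + b. Substituting each data point gives a linear system:
  4a + b = 11
  10a + b = 29
Solving the system yields a = 3, b = -1.
So f(s) = 3s - 1.
Then f(7) = 20.

20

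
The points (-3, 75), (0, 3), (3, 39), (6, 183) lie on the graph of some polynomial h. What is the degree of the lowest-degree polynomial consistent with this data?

Forward differences of the values at n = -3, 0, 3, 6:
  h  : 75  3  39  183
  Δ  : -72  36  144
  Δ^2: 108  108
  Δ^3: 0
The second differences are constant (108) and nonzero, while all higher differences vanish, so the minimal degree is 2.

2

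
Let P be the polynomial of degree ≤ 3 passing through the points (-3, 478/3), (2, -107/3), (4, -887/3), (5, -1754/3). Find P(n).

P(n) = -5n^3 + 2n^2 - 2n + 1/3

Write P(n) = an^3 + bn^2 + cn + d. Substituting each data point gives a linear system:
  -27a + 9b - 3c + d = 478/3
  8a + 4b + 2c + d = -107/3
  64a + 16b + 4c + d = -887/3
  125a + 25b + 5c + d = -1754/3
Solving the system yields a = -5, b = 2, c = -2, d = 1/3.
So P(n) = -5n^3 + 2n^2 - 2n + 1/3.
Check: P(2) = -107/3. ✓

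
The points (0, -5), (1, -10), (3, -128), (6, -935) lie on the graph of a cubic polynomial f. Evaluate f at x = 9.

-3074

Using the Lagrange interpolation formula with nodes 0, 1, 3, 6:
  L_0(x) = (x - 1)(x - 3)(x - 6) / -18
  L_1(x) = x(x - 3)(x - 6) / 10
  L_2(x) = x(x - 1)(x - 6) / -18
  L_3(x) = x(x - 1)(x - 3) / 90
Then f(x) = -5·L_0(x) - 10·L_1(x) - 128·L_2(x) - 935·L_3(x).
Expanding and collecting terms gives f(x) = -4x³ - 2x² + x - 5.
Evaluating at x = 9: f(9) = -3074.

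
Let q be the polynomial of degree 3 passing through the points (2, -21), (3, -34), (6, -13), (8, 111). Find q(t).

q(t) = t^3 - 6t^2 - 2t - 1

Write q(t) = at^3 + bt^2 + ct + d. Substituting each data point gives a linear system:
  8a + 4b + 2c + d = -21
  27a + 9b + 3c + d = -34
  216a + 36b + 6c + d = -13
  512a + 64b + 8c + d = 111
Solving the system yields a = 1, b = -6, c = -2, d = -1.
So q(t) = t³ - 6t² - 2t - 1.
Check: q(2) = -21. ✓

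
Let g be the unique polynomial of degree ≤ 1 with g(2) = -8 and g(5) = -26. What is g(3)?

Write g(s) = as + b. Substituting each data point gives a linear system:
  2a + b = -8
  5a + b = -26
Solving the system yields a = -6, b = 4.
So g(s) = -6s + 4.
Then g(3) = -14.

-14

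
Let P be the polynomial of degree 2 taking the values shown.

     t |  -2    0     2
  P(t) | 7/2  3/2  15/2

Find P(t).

P(t) = t^2 + t + 3/2

Using the Lagrange interpolation formula with nodes -2, 0, 2:
  L_0(t) = t(t - 2) / 8
  L_1(t) = (t + 2)(t - 2) / -4
  L_2(t) = (t + 2)t / 8
Then P(t) = 7/2·L_0(t) + 3/2·L_1(t) + 15/2·L_2(t).
Expanding and collecting terms gives P(t) = t^2 + t + 3/2.
Check: P(0) = 3/2. ✓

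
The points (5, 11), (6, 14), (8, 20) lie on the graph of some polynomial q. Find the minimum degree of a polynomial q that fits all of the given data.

1

Divided differences on the nodes 5, 6, 8:
  order 0: 11  14  20
  order 1: 3  3
  order 2: 0
The order-1 divided differences are all 3 (nonzero) and every higher order vanishes, so the data lies on a polynomial of degree exactly 1.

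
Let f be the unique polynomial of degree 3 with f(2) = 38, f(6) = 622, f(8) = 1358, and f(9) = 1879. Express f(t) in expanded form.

f(t) = 2t^3 + 5t^2 + 2t - 2

Write f(t) = at^3 + bt^2 + ct + d. Substituting each data point gives a linear system:
  8a + 4b + 2c + d = 38
  216a + 36b + 6c + d = 622
  512a + 64b + 8c + d = 1358
  729a + 81b + 9c + d = 1879
Solving the system yields a = 2, b = 5, c = 2, d = -2.
So f(t) = 2t³ + 5t² + 2t - 2.
Check: f(2) = 38. ✓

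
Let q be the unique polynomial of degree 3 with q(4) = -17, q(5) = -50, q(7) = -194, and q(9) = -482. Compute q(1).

Using the Lagrange interpolation formula with nodes 4, 5, 7, 9:
  L_0(u) = (u - 5)(u - 7)(u - 9) / -15
  L_1(u) = (u - 4)(u - 7)(u - 9) / 8
  L_2(u) = (u - 4)(u - 5)(u - 9) / -12
  L_3(u) = (u - 4)(u - 5)(u - 7) / 40
Then q(u) = -17·L_0(u) - 50·L_1(u) - 194·L_2(u) - 482·L_3(u).
Expanding and collecting terms gives q(u) = -u³ + 3u² + u - 5.
Evaluating at u = 1: q(1) = -2.

-2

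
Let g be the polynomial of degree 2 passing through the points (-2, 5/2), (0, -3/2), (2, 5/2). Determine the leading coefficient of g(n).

1

Write g(n) = an^2 + bn + c. Substituting each data point gives a linear system:
  4a - 2b + c = 5/2
  c = -3/2
  4a + 2b + c = 5/2
Solving the system yields a = 1, b = 0, c = -3/2.
So g(n) = n^2 - 3/2.
The leading coefficient is 1.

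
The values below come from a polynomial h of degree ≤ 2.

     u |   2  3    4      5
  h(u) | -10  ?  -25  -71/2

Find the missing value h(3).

The 3 known points determine the degree-2 polynomial uniquely.
Write h(u) = au^2 + bu + c. Substituting each data point gives a linear system:
  4a + 2b + c = -10
  16a + 4b + c = -25
  25a + 5b + c = -71/2
Solving the system yields a = -1, b = -3/2, c = -3.
So h(u) = -u^2 - (3/2)u - 3.
Then h(3) = -33/2.

-33/2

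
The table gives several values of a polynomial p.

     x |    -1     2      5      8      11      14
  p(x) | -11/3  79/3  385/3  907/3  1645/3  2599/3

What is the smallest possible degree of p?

2

Forward differences of the values at x = -1, 2, 5, 8, 11, 14:
  p  : -11/3  79/3  385/3  907/3  1645/3  2599/3
  Δ  : 30  102  174  246  318
  Δ^2: 72  72  72  72
  Δ^3: 0  0  0
  Δ^4: 0  0
  Δ^5: 0
The second differences are constant (72) and nonzero, while all higher differences vanish, so the minimal degree is 2.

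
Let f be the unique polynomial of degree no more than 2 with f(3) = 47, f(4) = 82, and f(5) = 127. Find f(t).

Write f(t) = at^2 + bt + c. Substituting each data point gives a linear system:
  9a + 3b + c = 47
  16a + 4b + c = 82
  25a + 5b + c = 127
Solving the system yields a = 5, b = 0, c = 2.
So f(t) = 5t^2 + 2.
Check: f(4) = 82. ✓

f(t) = 5t^2 + 2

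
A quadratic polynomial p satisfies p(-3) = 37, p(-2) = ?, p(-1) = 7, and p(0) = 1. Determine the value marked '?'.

19

On equispaced nodes a degree-2 polynomial has vanishing third forward difference, so
  - p(-3) + 3·p(-2) - 3·p(-1) + p(0) = 0.
Substituting the known values and solving for p(-2):
  3·p(-2) = 57
  p(-2) = 19.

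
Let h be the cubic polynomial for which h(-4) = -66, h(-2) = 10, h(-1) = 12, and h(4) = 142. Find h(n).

Using the Lagrange interpolation formula with nodes -4, -2, -1, 4:
  L_0(n) = (n + 2)(n + 1)(n - 4) / -48
  L_1(n) = (n + 4)(n + 1)(n - 4) / 12
  L_2(n) = (n + 4)(n + 2)(n - 4) / -15
  L_3(n) = (n + 4)(n + 2)(n + 1) / 240
Then h(n) = -66·L_0(n) + 10·L_1(n) + 12·L_2(n) + 142·L_3(n).
Expanding and collecting terms gives h(n) = 2n^3 + 2n^2 - 6n + 6.
Check: h(-2) = 10. ✓

h(n) = 2n^3 + 2n^2 - 6n + 6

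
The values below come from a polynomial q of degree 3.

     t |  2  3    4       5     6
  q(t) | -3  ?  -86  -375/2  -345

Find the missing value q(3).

-57/2

On equispaced nodes a degree-3 polynomial has vanishing fourth forward difference, so
  q(2) - 4·q(3) + 6·q(4) - 4·q(5) + q(6) = 0.
Substituting the known values and solving for q(3):
  -4·q(3) = 114
  q(3) = -57/2.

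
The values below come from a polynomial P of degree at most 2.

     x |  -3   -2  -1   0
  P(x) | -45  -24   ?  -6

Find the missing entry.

-11

The 3 known points determine the degree-2 polynomial uniquely.
Write P(x) = ax^2 + bx + c. Substituting each data point gives a linear system:
  9a - 3b + c = -45
  4a - 2b + c = -24
  c = -6
Solving the system yields a = -4, b = 1, c = -6.
So P(x) = -4x^2 + x - 6.
Then P(-1) = -11.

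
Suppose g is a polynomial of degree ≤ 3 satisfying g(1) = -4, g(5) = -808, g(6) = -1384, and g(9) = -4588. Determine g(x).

g(x) = -6x^3 - 3x^2 + 3x + 2

Write g(x) = ax^3 + bx^2 + cx + d. Substituting each data point gives a linear system:
  a + b + c + d = -4
  125a + 25b + 5c + d = -808
  216a + 36b + 6c + d = -1384
  729a + 81b + 9c + d = -4588
Solving the system yields a = -6, b = -3, c = 3, d = 2.
So g(x) = -6x³ - 3x² + 3x + 2.
Check: g(1) = -4. ✓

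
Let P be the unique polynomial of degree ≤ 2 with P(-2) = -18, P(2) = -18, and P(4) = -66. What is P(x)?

Write P(x) = ax^2 + bx + c. Substituting each data point gives a linear system:
  4a - 2b + c = -18
  4a + 2b + c = -18
  16a + 4b + c = -66
Solving the system yields a = -4, b = 0, c = -2.
So P(x) = -4x² - 2.
Check: P(4) = -66. ✓

P(x) = -4x^2 - 2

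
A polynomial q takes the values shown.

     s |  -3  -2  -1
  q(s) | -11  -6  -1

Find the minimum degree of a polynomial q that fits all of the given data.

Forward differences of the values at s = -3, -2, -1:
  q  : -11  -6  -1
  Δ  : 5  5
  Δ^2: 0
The first differences are constant (5) and nonzero, while all higher differences vanish, so the minimal degree is 1.

1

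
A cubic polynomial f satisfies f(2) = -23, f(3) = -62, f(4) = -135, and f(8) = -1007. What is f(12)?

Using the Lagrange interpolation formula with nodes 2, 3, 4, 8:
  L_0(x) = (x - 3)(x - 4)(x - 8) / -12
  L_1(x) = (x - 2)(x - 4)(x - 8) / 5
  L_2(x) = (x - 2)(x - 3)(x - 8) / -8
  L_3(x) = (x - 2)(x - 3)(x - 4) / 120
Then f(x) = -23·L_0(x) - 62·L_1(x) - 135·L_2(x) - 1007·L_3(x).
Expanding and collecting terms gives f(x) = -2x³ + x² - 6x + 1.
Evaluating at x = 12: f(12) = -3383.

-3383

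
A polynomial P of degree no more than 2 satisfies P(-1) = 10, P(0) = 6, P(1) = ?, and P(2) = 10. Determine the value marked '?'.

6

The 3 known points determine the degree-2 polynomial uniquely.
Write P(n) = an^2 + bn + c. Substituting each data point gives a linear system:
  a - b + c = 10
  c = 6
  4a + 2b + c = 10
Solving the system yields a = 2, b = -2, c = 6.
So P(n) = 2n² - 2n + 6.
Then P(1) = 6.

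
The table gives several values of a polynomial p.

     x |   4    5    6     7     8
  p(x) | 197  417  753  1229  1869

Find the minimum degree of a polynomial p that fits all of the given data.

Forward differences of the values at x = 4, 5, 6, 7, 8:
  p  : 197  417  753  1229  1869
  Δ  : 220  336  476  640
  Δ^2: 116  140  164
  Δ^3: 24  24
  Δ^4: 0
The third differences are constant (24) and nonzero, while all higher differences vanish, so the minimal degree is 3.

3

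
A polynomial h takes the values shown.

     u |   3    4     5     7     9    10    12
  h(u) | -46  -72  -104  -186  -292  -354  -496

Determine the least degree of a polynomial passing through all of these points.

Divided differences on the nodes 3, 4, 5, 7, 9, 10, 12:
  order 0: -46  -72  -104  -186  -292  -354  -496
  order 1: -26  -32  -41  -53  -62  -71
  order 2: -3  -3  -3  -3  -3
  order 3: 0  0  0  0
  order 4: 0  0  0
  order 5: 0  0
  order 6: 0
The order-2 divided differences are all -3 (nonzero) and every higher order vanishes, so the data lies on a polynomial of degree exactly 2.

2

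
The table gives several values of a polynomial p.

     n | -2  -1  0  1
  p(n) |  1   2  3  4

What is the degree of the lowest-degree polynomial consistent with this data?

1

Forward differences of the values at n = -2, -1, 0, 1:
  p  : 1  2  3  4
  Δ  : 1  1  1
  Δ^2: 0  0
  Δ^3: 0
The first differences are constant (1) and nonzero, while all higher differences vanish, so the minimal degree is 1.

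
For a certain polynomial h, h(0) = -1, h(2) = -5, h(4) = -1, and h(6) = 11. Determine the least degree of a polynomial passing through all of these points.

Forward differences of the values at s = 0, 2, 4, 6:
  h  : -1  -5  -1  11
  Δ  : -4  4  12
  Δ^2: 8  8
  Δ^3: 0
The second differences are constant (8) and nonzero, while all higher differences vanish, so the minimal degree is 2.

2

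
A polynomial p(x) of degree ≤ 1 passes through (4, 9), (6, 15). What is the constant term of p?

-3

Write p(x) = ax + b. Substituting each data point gives a linear system:
  4a + b = 9
  6a + b = 15
Solving the system yields a = 3, b = -3.
So p(x) = 3x - 3.
The constant term is -3.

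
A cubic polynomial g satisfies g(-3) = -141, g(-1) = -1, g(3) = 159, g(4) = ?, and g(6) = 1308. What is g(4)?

The 4 known points determine the degree-3 polynomial uniquely.
Write g(t) = at^3 + bt^2 + ct + d. Substituting each data point gives a linear system:
  -27a + 9b - 3c + d = -141
  -a + b - c + d = -1
  27a + 9b + 3c + d = 159
  216a + 36b + 6c + d = 1308
Solving the system yields a = 6, b = 1, c = -4, d = 0.
So g(t) = 6t³ + t² - 4t.
Then g(4) = 384.

384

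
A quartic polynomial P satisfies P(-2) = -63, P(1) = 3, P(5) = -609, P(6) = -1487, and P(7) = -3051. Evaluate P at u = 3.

Using the Lagrange interpolation formula with nodes -2, 1, 5, 6, 7:
  L_0(u) = (u - 1)(u - 5)(u - 6)(u - 7) / 1512
  L_1(u) = (u + 2)(u - 5)(u - 6)(u - 7) / -360
  L_2(u) = (u + 2)(u - 1)(u - 6)(u - 7) / 56
  L_3(u) = (u + 2)(u - 1)(u - 5)(u - 7) / -40
  L_4(u) = (u + 2)(u - 1)(u - 5)(u - 6) / 108
Then P(u) = -63·L_0(u) + 3·L_1(u) - 609·L_2(u) - 1487·L_3(u) - 3051·L_4(u).
Expanding and collecting terms gives P(u) = -2u^4 + 5u^3 + u^2 - 2u + 1.
Evaluating at u = 3: P(3) = -23.

-23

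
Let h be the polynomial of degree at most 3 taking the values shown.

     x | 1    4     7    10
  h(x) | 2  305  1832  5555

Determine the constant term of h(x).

Write h(x) = ax^3 + bx^2 + cx + d. Substituting each data point gives a linear system:
  a + b + c + d = 2
  64a + 16b + 4c + d = 305
  343a + 49b + 7c + d = 1832
  1000a + 100b + 10c + d = 5555
Solving the system yields a = 6, b = -4, c = -5, d = 5.
So h(x) = 6x³ - 4x² - 5x + 5.
The constant term is 5.

5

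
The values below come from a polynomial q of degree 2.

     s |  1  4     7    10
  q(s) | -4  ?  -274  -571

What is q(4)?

On equispaced nodes a degree-2 polynomial has vanishing third forward difference, so
  - q(1) + 3·q(4) - 3·q(7) + q(10) = 0.
Substituting the known values and solving for q(4):
  3·q(4) = -255
  q(4) = -85.

-85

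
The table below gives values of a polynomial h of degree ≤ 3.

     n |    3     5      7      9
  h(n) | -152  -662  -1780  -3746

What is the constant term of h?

Write h(n) = an^3 + bn^2 + cn + d. Substituting each data point gives a linear system:
  27a + 9b + 3c + d = -152
  125a + 25b + 5c + d = -662
  343a + 49b + 7c + d = -1780
  729a + 81b + 9c + d = -3746
Solving the system yields a = -5, b = -1, c = -2, d = -2.
So h(n) = -5n³ - n² - 2n - 2.
The constant term is -2.

-2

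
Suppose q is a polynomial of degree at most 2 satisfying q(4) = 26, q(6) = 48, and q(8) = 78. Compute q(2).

Using the Lagrange interpolation formula with nodes 4, 6, 8:
  L_0(t) = (t - 6)(t - 8) / 8
  L_1(t) = (t - 4)(t - 8) / -4
  L_2(t) = (t - 4)(t - 6) / 8
Then q(t) = 26·L_0(t) + 48·L_1(t) + 78·L_2(t).
Expanding and collecting terms gives q(t) = t^2 + t + 6.
Evaluating at t = 2: q(2) = 12.

12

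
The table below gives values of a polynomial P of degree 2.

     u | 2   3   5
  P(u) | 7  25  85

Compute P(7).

Write P(u) = au^2 + bu + c. Substituting each data point gives a linear system:
  4a + 2b + c = 7
  9a + 3b + c = 25
  25a + 5b + c = 85
Solving the system yields a = 4, b = -2, c = -5.
So P(u) = 4u^2 - 2u - 5.
Then P(7) = 177.

177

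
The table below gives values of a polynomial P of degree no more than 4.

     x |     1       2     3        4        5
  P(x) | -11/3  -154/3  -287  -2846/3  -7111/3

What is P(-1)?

-1/3

Forward differences of the values at x = 1, 2, 3, 4, 5:
  P  : -11/3  -154/3  -287  -2846/3  -7111/3
  Δ  : -143/3  -707/3  -1985/3  -4265/3
  Δ^2: -188  -426  -760
  Δ^3: -238  -334
  Δ^4: -96
The fourth differences are constant, confirming degree 4.
Interpolating (Newton forward form) and evaluating at x = -1 gives P(-1) = -1/3.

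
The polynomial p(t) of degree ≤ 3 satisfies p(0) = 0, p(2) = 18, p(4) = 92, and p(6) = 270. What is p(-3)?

-27

Using the Lagrange interpolation formula with nodes 0, 2, 4, 6:
  L_0(t) = (t - 2)(t - 4)(t - 6) / -48
  L_1(t) = t(t - 4)(t - 6) / 16
  L_2(t) = t(t - 2)(t - 6) / -16
  L_3(t) = t(t - 2)(t - 4) / 48
Then p(t) = 0·L_0(t) + 18·L_1(t) + 92·L_2(t) + 270·L_3(t).
Expanding and collecting terms gives p(t) = t^3 + t^2 + 3t.
Evaluating at t = -3: p(-3) = -27.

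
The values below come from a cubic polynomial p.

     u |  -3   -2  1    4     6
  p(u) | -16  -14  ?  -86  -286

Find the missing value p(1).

4

The 4 known points determine the degree-3 polynomial uniquely.
Write p(u) = au^3 + bu^2 + cu + d. Substituting each data point gives a linear system:
  -27a + 9b - 3c + d = -16
  -8a + 4b - 2c + d = -14
  64a + 16b + 4c + d = -86
  216a + 36b + 6c + d = -286
Solving the system yields a = -1, b = -3, c = 6, d = 2.
So p(u) = -u^3 - 3u^2 + 6u + 2.
Then p(1) = 4.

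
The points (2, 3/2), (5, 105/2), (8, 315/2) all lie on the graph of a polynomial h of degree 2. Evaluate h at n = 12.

763/2

Using the Lagrange interpolation formula with nodes 2, 5, 8:
  L_0(n) = (n - 5)(n - 8) / 18
  L_1(n) = (n - 2)(n - 8) / -9
  L_2(n) = (n - 2)(n - 5) / 18
Then h(n) = 3/2·L_0(n) + 105/2·L_1(n) + 315/2·L_2(n).
Expanding and collecting terms gives h(n) = 3n^2 - 4n - 5/2.
Evaluating at n = 12: h(12) = 763/2.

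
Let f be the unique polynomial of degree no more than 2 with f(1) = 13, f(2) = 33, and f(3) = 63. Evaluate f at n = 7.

Write f(n) = an^2 + bn + c. Substituting each data point gives a linear system:
  a + b + c = 13
  4a + 2b + c = 33
  9a + 3b + c = 63
Solving the system yields a = 5, b = 5, c = 3.
So f(n) = 5n^2 + 5n + 3.
Then f(7) = 283.

283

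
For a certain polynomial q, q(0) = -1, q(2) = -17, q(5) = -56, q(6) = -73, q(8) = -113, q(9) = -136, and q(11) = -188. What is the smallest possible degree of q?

Divided differences on the nodes 0, 2, 5, 6, 8, 9, 11:
  order 0: -1  -17  -56  -73  -113  -136  -188
  order 1: -8  -13  -17  -20  -23  -26
  order 2: -1  -1  -1  -1  -1
  order 3: 0  0  0  0
  order 4: 0  0  0
  order 5: 0  0
  order 6: 0
The order-2 divided differences are all -1 (nonzero) and every higher order vanishes, so the data lies on a polynomial of degree exactly 2.

2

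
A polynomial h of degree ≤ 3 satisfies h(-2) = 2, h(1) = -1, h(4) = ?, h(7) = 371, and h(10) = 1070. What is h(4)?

68

On equispaced nodes a degree-3 polynomial has vanishing fourth forward difference, so
  h(-2) - 4·h(1) + 6·h(4) - 4·h(7) + h(10) = 0.
Substituting the known values and solving for h(4):
  6·h(4) = 408
  h(4) = 68.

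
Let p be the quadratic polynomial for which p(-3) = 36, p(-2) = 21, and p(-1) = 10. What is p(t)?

Using the Lagrange interpolation formula with nodes -3, -2, -1:
  L_0(t) = (t + 2)(t + 1) / 2
  L_1(t) = (t + 3)(t + 1) / -1
  L_2(t) = (t + 3)(t + 2) / 2
Then p(t) = 36·L_0(t) + 21·L_1(t) + 10·L_2(t).
Expanding and collecting terms gives p(t) = 2t² - 5t + 3.
Check: p(-3) = 36. ✓

p(t) = 2t^2 - 5t + 3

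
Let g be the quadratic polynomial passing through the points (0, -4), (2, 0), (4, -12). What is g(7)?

-60

Using the Lagrange interpolation formula with nodes 0, 2, 4:
  L_0(x) = (x - 2)(x - 4) / 8
  L_1(x) = x(x - 4) / -4
  L_2(x) = x(x - 2) / 8
Then g(x) = -4·L_0(x) + 0·L_1(x) - 12·L_2(x).
Expanding and collecting terms gives g(x) = -2x² + 6x - 4.
Evaluating at x = 7: g(7) = -60.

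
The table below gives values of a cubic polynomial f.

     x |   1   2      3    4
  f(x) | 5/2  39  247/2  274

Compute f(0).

Write f(x) = ax^3 + bx^2 + cx + d. Substituting each data point gives a linear system:
  a + b + c + d = 5/2
  8a + 4b + 2c + d = 39
  27a + 9b + 3c + d = 247/2
  64a + 16b + 4c + d = 274
Solving the system yields a = 3, b = 6, c = -5/2, d = -4.
So f(x) = 3x^3 + 6x^2 - (5/2)x - 4.
Then f(0) = -4.

-4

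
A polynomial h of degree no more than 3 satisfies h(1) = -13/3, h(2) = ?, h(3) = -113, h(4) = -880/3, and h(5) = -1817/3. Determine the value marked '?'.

-86/3

On equispaced nodes a degree-3 polynomial has vanishing fourth forward difference, so
  h(1) - 4·h(2) + 6·h(3) - 4·h(4) + h(5) = 0.
Substituting the known values and solving for h(2):
  -4·h(2) = 344/3
  h(2) = -86/3.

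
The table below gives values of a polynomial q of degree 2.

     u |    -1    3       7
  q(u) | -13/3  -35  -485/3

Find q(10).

Write q(u) = au^2 + bu + c. Substituting each data point gives a linear system:
  a - b + c = -13/3
  9a + 3b + c = -35
  49a + 7b + c = -485/3
Solving the system yields a = -3, b = -5/3, c = -3.
So q(u) = -3u² - (5/3)u - 3.
Then q(10) = -959/3.

-959/3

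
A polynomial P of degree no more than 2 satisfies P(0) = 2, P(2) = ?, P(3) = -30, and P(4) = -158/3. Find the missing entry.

-40/3

The 3 known points determine the degree-2 polynomial uniquely.
Write P(u) = au^2 + bu + c. Substituting each data point gives a linear system:
  c = 2
  9a + 3b + c = -30
  16a + 4b + c = -158/3
Solving the system yields a = -3, b = -5/3, c = 2.
So P(u) = -3u² - (5/3)u + 2.
Then P(2) = -40/3.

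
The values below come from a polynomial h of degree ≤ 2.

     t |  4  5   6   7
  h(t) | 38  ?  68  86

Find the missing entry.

52

The 3 known points determine the degree-2 polynomial uniquely.
Write h(t) = at^2 + bt + c. Substituting each data point gives a linear system:
  16a + 4b + c = 38
  36a + 6b + c = 68
  49a + 7b + c = 86
Solving the system yields a = 1, b = 5, c = 2.
So h(t) = t² + 5t + 2.
Then h(5) = 52.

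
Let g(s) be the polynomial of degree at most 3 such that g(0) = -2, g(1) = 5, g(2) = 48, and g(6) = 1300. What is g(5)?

753

Using the Lagrange interpolation formula with nodes 0, 1, 2, 6:
  L_0(s) = (s - 1)(s - 2)(s - 6) / -12
  L_1(s) = s(s - 2)(s - 6) / 5
  L_2(s) = s(s - 1)(s - 6) / -8
  L_3(s) = s(s - 1)(s - 2) / 120
Then g(s) = -2·L_0(s) + 5·L_1(s) + 48·L_2(s) + 1300·L_3(s).
Expanding and collecting terms gives g(s) = 6s^3 + s - 2.
Evaluating at s = 5: g(5) = 753.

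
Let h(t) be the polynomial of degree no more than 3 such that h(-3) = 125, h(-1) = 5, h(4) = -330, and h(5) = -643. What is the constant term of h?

Write h(t) = at^3 + bt^2 + ct + d. Substituting each data point gives a linear system:
  -27a + 9b - 3c + d = 125
  -a + b - c + d = 5
  64a + 16b + 4c + d = -330
  125a + 25b + 5c + d = -643
Solving the system yields a = -5, b = -1, c = 1, d = 2.
So h(t) = -5t³ - t² + t + 2.
The constant term is 2.

2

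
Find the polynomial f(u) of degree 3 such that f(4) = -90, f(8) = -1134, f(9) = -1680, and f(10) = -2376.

Write f(u) = au^3 + bu^2 + cu + d. Substituting each data point gives a linear system:
  64a + 16b + 4c + d = -90
  512a + 64b + 8c + d = -1134
  729a + 81b + 9c + d = -1680
  1000a + 100b + 10c + d = -2376
Solving the system yields a = -3, b = 6, c = 3, d = -6.
So f(u) = -3u³ + 6u² + 3u - 6.
Check: f(10) = -2376. ✓

f(u) = -3u^3 + 6u^2 + 3u - 6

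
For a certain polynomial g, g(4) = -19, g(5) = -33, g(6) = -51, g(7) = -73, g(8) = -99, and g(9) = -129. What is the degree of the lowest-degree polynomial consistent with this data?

Forward differences of the values at t = 4, 5, 6, 7, 8, 9:
  g  : -19  -33  -51  -73  -99  -129
  Δ  : -14  -18  -22  -26  -30
  Δ^2: -4  -4  -4  -4
  Δ^3: 0  0  0
  Δ^4: 0  0
  Δ^5: 0
The second differences are constant (-4) and nonzero, while all higher differences vanish, so the minimal degree is 2.

2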